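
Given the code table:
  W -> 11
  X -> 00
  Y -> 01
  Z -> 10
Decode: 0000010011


Decoding:
00 -> X
00 -> X
01 -> Y
00 -> X
11 -> W


Result: XXYXW


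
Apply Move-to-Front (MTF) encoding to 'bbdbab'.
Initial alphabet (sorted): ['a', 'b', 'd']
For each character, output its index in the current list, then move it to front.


MTF encoding:
'b': index 1 in ['a', 'b', 'd'] -> ['b', 'a', 'd']
'b': index 0 in ['b', 'a', 'd'] -> ['b', 'a', 'd']
'd': index 2 in ['b', 'a', 'd'] -> ['d', 'b', 'a']
'b': index 1 in ['d', 'b', 'a'] -> ['b', 'd', 'a']
'a': index 2 in ['b', 'd', 'a'] -> ['a', 'b', 'd']
'b': index 1 in ['a', 'b', 'd'] -> ['b', 'a', 'd']


Output: [1, 0, 2, 1, 2, 1]


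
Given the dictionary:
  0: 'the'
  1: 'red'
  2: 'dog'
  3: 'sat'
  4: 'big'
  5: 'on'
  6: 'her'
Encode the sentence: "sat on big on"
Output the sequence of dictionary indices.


Look up each word in the dictionary:
  'sat' -> 3
  'on' -> 5
  'big' -> 4
  'on' -> 5

Encoded: [3, 5, 4, 5]


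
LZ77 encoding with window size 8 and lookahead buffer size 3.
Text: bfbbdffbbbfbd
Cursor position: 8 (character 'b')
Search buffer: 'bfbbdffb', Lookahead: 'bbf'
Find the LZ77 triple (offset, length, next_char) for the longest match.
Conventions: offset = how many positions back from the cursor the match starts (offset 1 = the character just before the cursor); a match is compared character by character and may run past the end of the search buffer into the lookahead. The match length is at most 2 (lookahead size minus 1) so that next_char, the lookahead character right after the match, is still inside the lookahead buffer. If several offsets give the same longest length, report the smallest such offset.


Try each offset into the search buffer:
  offset=1 (pos 7, char 'b'): match length 2
  offset=2 (pos 6, char 'f'): match length 0
  offset=3 (pos 5, char 'f'): match length 0
  offset=4 (pos 4, char 'd'): match length 0
  offset=5 (pos 3, char 'b'): match length 1
  offset=6 (pos 2, char 'b'): match length 2
  offset=7 (pos 1, char 'f'): match length 0
  offset=8 (pos 0, char 'b'): match length 1
Longest match has length 2, found at offsets 1, 6; take the smallest, offset 1.
next_char = character at position 8 + 2 = 10 -> 'f'

Best match: offset=1, length=2 (matching 'bb' starting at position 7)
LZ77 triple: (1, 2, 'f')


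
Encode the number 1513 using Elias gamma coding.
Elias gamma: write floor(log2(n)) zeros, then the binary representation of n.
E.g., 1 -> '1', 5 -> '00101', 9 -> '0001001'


num_bits = floor(log2(1513)) + 1 = 11
leading_zeros = num_bits - 1 = 10
binary(1513) = 10111101001

Elias gamma(1513) = '0000000000' + '10111101001' = 000000000010111101001 (21 bits)


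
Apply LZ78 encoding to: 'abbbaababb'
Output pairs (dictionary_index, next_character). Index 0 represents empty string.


LZ78 encoding steps:
Dictionary: {0: ''}
Step 1: w='' (idx 0), next='a' -> output (0, 'a'), add 'a' as idx 1
Step 2: w='' (idx 0), next='b' -> output (0, 'b'), add 'b' as idx 2
Step 3: w='b' (idx 2), next='b' -> output (2, 'b'), add 'bb' as idx 3
Step 4: w='a' (idx 1), next='a' -> output (1, 'a'), add 'aa' as idx 4
Step 5: w='b' (idx 2), next='a' -> output (2, 'a'), add 'ba' as idx 5
Step 6: w='bb' (idx 3), end of input -> output (3, '')


Encoded: [(0, 'a'), (0, 'b'), (2, 'b'), (1, 'a'), (2, 'a'), (3, '')]


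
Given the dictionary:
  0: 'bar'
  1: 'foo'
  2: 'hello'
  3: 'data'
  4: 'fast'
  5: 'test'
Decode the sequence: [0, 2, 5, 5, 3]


Look up each index in the dictionary:
  0 -> 'bar'
  2 -> 'hello'
  5 -> 'test'
  5 -> 'test'
  3 -> 'data'

Decoded: "bar hello test test data"


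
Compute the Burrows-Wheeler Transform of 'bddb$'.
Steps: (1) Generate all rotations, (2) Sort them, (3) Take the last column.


Rotations (sorted):
  0: $bddb -> last char: b
  1: b$bdd -> last char: d
  2: bddb$ -> last char: $
  3: db$bd -> last char: d
  4: ddb$b -> last char: b


BWT = bd$db


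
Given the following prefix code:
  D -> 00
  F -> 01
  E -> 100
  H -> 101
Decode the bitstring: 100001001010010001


Decoding step by step:
Bits 100 -> E
Bits 00 -> D
Bits 100 -> E
Bits 101 -> H
Bits 00 -> D
Bits 100 -> E
Bits 01 -> F


Decoded message: EDEHDEF


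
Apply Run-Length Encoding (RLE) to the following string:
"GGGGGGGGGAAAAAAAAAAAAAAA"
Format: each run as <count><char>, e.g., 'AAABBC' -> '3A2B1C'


Scanning runs left to right:
  i=0: run of 'G' x 9 -> '9G'
  i=9: run of 'A' x 15 -> '15A'

RLE = 9G15A


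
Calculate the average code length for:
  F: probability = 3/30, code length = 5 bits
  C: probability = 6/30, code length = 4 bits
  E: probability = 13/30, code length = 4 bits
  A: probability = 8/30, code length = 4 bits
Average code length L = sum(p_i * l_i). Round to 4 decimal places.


Weighted contributions p_i * l_i:
  F: (3/30) * 5 = 15/30
  C: (6/30) * 4 = 24/30
  E: (13/30) * 4 = 52/30
  A: (8/30) * 4 = 32/30
Sum = (15 + 24 + 52 + 32)/30 = 123/30

L = 123/30 = 4.1000 bits/symbol


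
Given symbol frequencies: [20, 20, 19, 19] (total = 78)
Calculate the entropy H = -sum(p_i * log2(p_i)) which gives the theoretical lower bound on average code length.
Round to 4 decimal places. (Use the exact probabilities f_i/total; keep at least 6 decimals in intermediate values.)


Per-symbol terms -p_i * log2(p_i) with p_i = f_i/78:
  p = 20/78 = 0.256410: log2(p) = -1.963474, -p*log2(p) = 0.503455
  p = 20/78 = 0.256410: log2(p) = -1.963474, -p*log2(p) = 0.503455
  p = 19/78 = 0.243590: log2(p) = -2.037475, -p*log2(p) = 0.496308
  p = 19/78 = 0.243590: log2(p) = -2.037475, -p*log2(p) = 0.496308
H = 0.503455 + 0.503455 + 0.496308 + 0.496308 = 1.999526

H = 1.9995 bits/symbol


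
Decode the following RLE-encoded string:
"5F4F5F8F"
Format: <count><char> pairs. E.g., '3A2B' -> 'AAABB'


Expanding each <count><char> pair:
  5F -> 'FFFFF'
  4F -> 'FFFF'
  5F -> 'FFFFF'
  8F -> 'FFFFFFFF'

Decoded = FFFFFFFFFFFFFFFFFFFFFF


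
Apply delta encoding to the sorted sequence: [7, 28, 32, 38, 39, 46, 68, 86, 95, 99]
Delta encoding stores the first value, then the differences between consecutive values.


First value: 7
Deltas:
  28 - 7 = 21
  32 - 28 = 4
  38 - 32 = 6
  39 - 38 = 1
  46 - 39 = 7
  68 - 46 = 22
  86 - 68 = 18
  95 - 86 = 9
  99 - 95 = 4


Delta encoded: [7, 21, 4, 6, 1, 7, 22, 18, 9, 4]


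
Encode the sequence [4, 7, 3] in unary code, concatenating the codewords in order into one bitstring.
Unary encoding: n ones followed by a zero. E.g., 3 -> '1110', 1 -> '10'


Encode each number as n ones followed by a terminating 0:
  4 -> 11110 (5 bits)
  7 -> 11111110 (8 bits)
  3 -> 1110 (4 bits)
Total length = 5 + 8 + 4 = 17 bits.

Unary([4, 7, 3]) = 11110111111101110 (17 bits)


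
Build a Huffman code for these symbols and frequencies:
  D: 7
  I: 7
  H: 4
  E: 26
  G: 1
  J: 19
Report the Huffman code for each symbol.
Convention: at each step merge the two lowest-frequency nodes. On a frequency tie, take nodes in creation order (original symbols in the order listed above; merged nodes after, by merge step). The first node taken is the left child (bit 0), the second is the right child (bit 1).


Huffman tree construction:
Step 1: Merge G(1) + H(4) = 5
Step 2: Merge (G+H)(5) + D(7) = 12
Step 3: Merge I(7) + ((G+H)+D)(12) = 19
Step 4: Merge J(19) + (I+((G+H)+D))(19) = 38
Step 5: Merge E(26) + (J+(I+((G+H)+D)))(38) = 64
Read each symbol's code off the tree from the root (left child = 0, right child = 1).

Codes:
  D: 1111 (length 4)
  I: 110 (length 3)
  H: 11101 (length 5)
  E: 0 (length 1)
  G: 11100 (length 5)
  J: 10 (length 2)
Average code length: 138/64 = 2.1563 bits/symbol


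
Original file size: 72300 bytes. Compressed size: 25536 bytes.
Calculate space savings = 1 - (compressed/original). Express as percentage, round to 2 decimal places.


ratio = compressed/original = 25536/72300 = 0.353195
savings = 1 - ratio = 1 - 0.353195 = 0.646805
as a percentage: 0.646805 * 100 = 64.68%

Space savings = 1 - 25536/72300 = 64.68%


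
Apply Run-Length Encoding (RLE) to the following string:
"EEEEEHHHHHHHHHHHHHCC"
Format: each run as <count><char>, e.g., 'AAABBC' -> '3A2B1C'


Scanning runs left to right:
  i=0: run of 'E' x 5 -> '5E'
  i=5: run of 'H' x 13 -> '13H'
  i=18: run of 'C' x 2 -> '2C'

RLE = 5E13H2C


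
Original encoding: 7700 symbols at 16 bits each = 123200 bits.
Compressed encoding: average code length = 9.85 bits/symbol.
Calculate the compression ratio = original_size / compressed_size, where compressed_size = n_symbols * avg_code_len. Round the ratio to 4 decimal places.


original_size = n_symbols * orig_bits = 7700 * 16 = 123200 bits
compressed_size = n_symbols * avg_code_len = 7700 * 9.85 = 75845.0 bits
ratio = original_size / compressed_size = 123200 / 75845.0 = 1.6244

Compression ratio = 1.6244


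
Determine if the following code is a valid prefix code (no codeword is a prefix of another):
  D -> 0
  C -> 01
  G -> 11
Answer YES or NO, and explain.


Checking each pair (does one codeword prefix another?):
  D='0' vs C='01': prefix -- VIOLATION

NO -- this is NOT a valid prefix code. D (0) is a prefix of C (01).


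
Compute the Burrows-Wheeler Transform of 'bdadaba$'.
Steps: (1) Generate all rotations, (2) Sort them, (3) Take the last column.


Rotations (sorted):
  0: $bdadaba -> last char: a
  1: a$bdadab -> last char: b
  2: aba$bdad -> last char: d
  3: adaba$bd -> last char: d
  4: ba$bdada -> last char: a
  5: bdadaba$ -> last char: $
  6: daba$bda -> last char: a
  7: dadaba$b -> last char: b


BWT = abdda$ab


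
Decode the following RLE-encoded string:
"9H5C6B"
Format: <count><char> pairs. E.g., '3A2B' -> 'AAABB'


Expanding each <count><char> pair:
  9H -> 'HHHHHHHHH'
  5C -> 'CCCCC'
  6B -> 'BBBBBB'

Decoded = HHHHHHHHHCCCCCBBBBBB


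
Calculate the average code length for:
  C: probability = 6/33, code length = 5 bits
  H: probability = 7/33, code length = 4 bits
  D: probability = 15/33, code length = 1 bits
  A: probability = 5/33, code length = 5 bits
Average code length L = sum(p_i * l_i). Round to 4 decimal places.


Weighted contributions p_i * l_i:
  C: (6/33) * 5 = 30/33
  H: (7/33) * 4 = 28/33
  D: (15/33) * 1 = 15/33
  A: (5/33) * 5 = 25/33
Sum = (30 + 28 + 15 + 25)/33 = 98/33

L = 98/33 = 2.9697 bits/symbol


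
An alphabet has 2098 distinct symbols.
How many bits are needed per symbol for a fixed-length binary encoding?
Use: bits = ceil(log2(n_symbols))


log2(2098) = 11.0348
Bracket: 2^11 = 2048 < 2098 <= 2^12 = 4096
So ceil(log2(2098)) = 12

bits = ceil(log2(2098)) = ceil(11.0348) = 12 bits


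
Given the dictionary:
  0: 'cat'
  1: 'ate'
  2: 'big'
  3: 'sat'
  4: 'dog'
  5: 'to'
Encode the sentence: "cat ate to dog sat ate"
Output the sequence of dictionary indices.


Look up each word in the dictionary:
  'cat' -> 0
  'ate' -> 1
  'to' -> 5
  'dog' -> 4
  'sat' -> 3
  'ate' -> 1

Encoded: [0, 1, 5, 4, 3, 1]


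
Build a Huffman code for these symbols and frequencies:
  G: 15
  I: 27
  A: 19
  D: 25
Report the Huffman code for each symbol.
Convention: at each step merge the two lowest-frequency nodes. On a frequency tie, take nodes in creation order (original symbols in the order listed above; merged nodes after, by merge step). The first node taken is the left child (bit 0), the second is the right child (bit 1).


Huffman tree construction:
Step 1: Merge G(15) + A(19) = 34
Step 2: Merge D(25) + I(27) = 52
Step 3: Merge (G+A)(34) + (D+I)(52) = 86
Read each symbol's code off the tree from the root (left child = 0, right child = 1).

Codes:
  G: 00 (length 2)
  I: 11 (length 2)
  A: 01 (length 2)
  D: 10 (length 2)
Average code length: 172/86 = 2.0000 bits/symbol


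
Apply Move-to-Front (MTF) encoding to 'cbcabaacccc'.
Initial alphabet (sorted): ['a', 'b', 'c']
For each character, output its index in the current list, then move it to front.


MTF encoding:
'c': index 2 in ['a', 'b', 'c'] -> ['c', 'a', 'b']
'b': index 2 in ['c', 'a', 'b'] -> ['b', 'c', 'a']
'c': index 1 in ['b', 'c', 'a'] -> ['c', 'b', 'a']
'a': index 2 in ['c', 'b', 'a'] -> ['a', 'c', 'b']
'b': index 2 in ['a', 'c', 'b'] -> ['b', 'a', 'c']
'a': index 1 in ['b', 'a', 'c'] -> ['a', 'b', 'c']
'a': index 0 in ['a', 'b', 'c'] -> ['a', 'b', 'c']
'c': index 2 in ['a', 'b', 'c'] -> ['c', 'a', 'b']
'c': index 0 in ['c', 'a', 'b'] -> ['c', 'a', 'b']
'c': index 0 in ['c', 'a', 'b'] -> ['c', 'a', 'b']
'c': index 0 in ['c', 'a', 'b'] -> ['c', 'a', 'b']


Output: [2, 2, 1, 2, 2, 1, 0, 2, 0, 0, 0]


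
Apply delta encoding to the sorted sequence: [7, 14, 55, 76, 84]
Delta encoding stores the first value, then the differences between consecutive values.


First value: 7
Deltas:
  14 - 7 = 7
  55 - 14 = 41
  76 - 55 = 21
  84 - 76 = 8


Delta encoded: [7, 7, 41, 21, 8]


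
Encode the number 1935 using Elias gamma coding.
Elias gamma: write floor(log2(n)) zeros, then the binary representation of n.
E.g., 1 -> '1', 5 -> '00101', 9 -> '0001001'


num_bits = floor(log2(1935)) + 1 = 11
leading_zeros = num_bits - 1 = 10
binary(1935) = 11110001111

Elias gamma(1935) = '0000000000' + '11110001111' = 000000000011110001111 (21 bits)


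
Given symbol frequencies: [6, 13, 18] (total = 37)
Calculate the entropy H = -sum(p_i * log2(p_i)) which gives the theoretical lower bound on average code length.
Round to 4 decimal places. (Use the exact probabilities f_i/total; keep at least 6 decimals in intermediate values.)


Per-symbol terms -p_i * log2(p_i) with p_i = f_i/37:
  p = 6/37 = 0.162162: log2(p) = -2.624491, -p*log2(p) = 0.425593
  p = 13/37 = 0.351351: log2(p) = -1.509014, -p*log2(p) = 0.530194
  p = 18/37 = 0.486486: log2(p) = -1.039528, -p*log2(p) = 0.505717
H = 0.425593 + 0.530194 + 0.505717 = 1.461504

H = 1.4615 bits/symbol


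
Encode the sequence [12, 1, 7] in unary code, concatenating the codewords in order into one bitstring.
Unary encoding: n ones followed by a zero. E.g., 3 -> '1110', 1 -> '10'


Encode each number as n ones followed by a terminating 0:
  12 -> 1111111111110 (13 bits)
  1 -> 10 (2 bits)
  7 -> 11111110 (8 bits)
Total length = 13 + 2 + 8 = 23 bits.

Unary([12, 1, 7]) = 11111111111101011111110 (23 bits)


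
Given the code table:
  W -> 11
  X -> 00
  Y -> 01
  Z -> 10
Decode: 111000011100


Decoding:
11 -> W
10 -> Z
00 -> X
01 -> Y
11 -> W
00 -> X


Result: WZXYWX


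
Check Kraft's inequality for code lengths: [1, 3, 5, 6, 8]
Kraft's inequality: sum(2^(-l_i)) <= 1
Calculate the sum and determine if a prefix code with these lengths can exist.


Sum = 2^(-1) + 2^(-3) + 2^(-5) + 2^(-6) + 2^(-8)
    = 0.5 + 0.125 + 0.03125 + 0.015625 + 0.00390625
    = 173/256 = 0.67578125
Since 0.67578125 <= 1, Kraft's inequality IS satisfied.
A prefix code with these lengths CAN exist.

Kraft sum = 0.67578125. Satisfied.


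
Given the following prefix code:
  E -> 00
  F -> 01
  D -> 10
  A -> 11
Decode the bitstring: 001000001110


Decoding step by step:
Bits 00 -> E
Bits 10 -> D
Bits 00 -> E
Bits 00 -> E
Bits 11 -> A
Bits 10 -> D


Decoded message: EDEEAD


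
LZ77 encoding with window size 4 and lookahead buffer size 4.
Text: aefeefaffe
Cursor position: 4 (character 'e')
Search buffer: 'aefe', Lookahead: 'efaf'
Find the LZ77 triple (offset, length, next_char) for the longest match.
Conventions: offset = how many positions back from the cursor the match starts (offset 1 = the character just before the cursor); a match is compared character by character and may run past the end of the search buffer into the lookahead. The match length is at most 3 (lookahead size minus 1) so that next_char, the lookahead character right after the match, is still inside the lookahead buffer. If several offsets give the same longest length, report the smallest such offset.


Try each offset into the search buffer:
  offset=1 (pos 3, char 'e'): match length 1
  offset=2 (pos 2, char 'f'): match length 0
  offset=3 (pos 1, char 'e'): match length 2
  offset=4 (pos 0, char 'a'): match length 0
Longest match has length 2 at offset 3.
next_char = character at position 4 + 2 = 6 -> 'a'

Best match: offset=3, length=2 (matching 'ef' starting at position 1)
LZ77 triple: (3, 2, 'a')


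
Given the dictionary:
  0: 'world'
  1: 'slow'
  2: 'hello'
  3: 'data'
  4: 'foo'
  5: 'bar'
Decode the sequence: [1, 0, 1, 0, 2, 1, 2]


Look up each index in the dictionary:
  1 -> 'slow'
  0 -> 'world'
  1 -> 'slow'
  0 -> 'world'
  2 -> 'hello'
  1 -> 'slow'
  2 -> 'hello'

Decoded: "slow world slow world hello slow hello"


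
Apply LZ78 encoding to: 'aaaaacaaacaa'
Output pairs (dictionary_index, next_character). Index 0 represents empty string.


LZ78 encoding steps:
Dictionary: {0: ''}
Step 1: w='' (idx 0), next='a' -> output (0, 'a'), add 'a' as idx 1
Step 2: w='a' (idx 1), next='a' -> output (1, 'a'), add 'aa' as idx 2
Step 3: w='aa' (idx 2), next='c' -> output (2, 'c'), add 'aac' as idx 3
Step 4: w='aa' (idx 2), next='a' -> output (2, 'a'), add 'aaa' as idx 4
Step 5: w='' (idx 0), next='c' -> output (0, 'c'), add 'c' as idx 5
Step 6: w='aa' (idx 2), end of input -> output (2, '')


Encoded: [(0, 'a'), (1, 'a'), (2, 'c'), (2, 'a'), (0, 'c'), (2, '')]


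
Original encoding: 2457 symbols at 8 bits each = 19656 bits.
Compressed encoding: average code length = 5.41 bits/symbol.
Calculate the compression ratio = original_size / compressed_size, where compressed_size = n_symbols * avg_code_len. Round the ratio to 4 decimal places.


original_size = n_symbols * orig_bits = 2457 * 8 = 19656 bits
compressed_size = n_symbols * avg_code_len = 2457 * 5.41 = 13292.37 bits
ratio = original_size / compressed_size = 19656 / 13292.37 = 1.4787

Compression ratio = 1.4787


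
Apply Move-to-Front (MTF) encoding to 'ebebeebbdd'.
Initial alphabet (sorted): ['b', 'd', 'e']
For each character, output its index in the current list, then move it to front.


MTF encoding:
'e': index 2 in ['b', 'd', 'e'] -> ['e', 'b', 'd']
'b': index 1 in ['e', 'b', 'd'] -> ['b', 'e', 'd']
'e': index 1 in ['b', 'e', 'd'] -> ['e', 'b', 'd']
'b': index 1 in ['e', 'b', 'd'] -> ['b', 'e', 'd']
'e': index 1 in ['b', 'e', 'd'] -> ['e', 'b', 'd']
'e': index 0 in ['e', 'b', 'd'] -> ['e', 'b', 'd']
'b': index 1 in ['e', 'b', 'd'] -> ['b', 'e', 'd']
'b': index 0 in ['b', 'e', 'd'] -> ['b', 'e', 'd']
'd': index 2 in ['b', 'e', 'd'] -> ['d', 'b', 'e']
'd': index 0 in ['d', 'b', 'e'] -> ['d', 'b', 'e']


Output: [2, 1, 1, 1, 1, 0, 1, 0, 2, 0]


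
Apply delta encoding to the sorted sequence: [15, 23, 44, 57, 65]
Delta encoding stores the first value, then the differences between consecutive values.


First value: 15
Deltas:
  23 - 15 = 8
  44 - 23 = 21
  57 - 44 = 13
  65 - 57 = 8


Delta encoded: [15, 8, 21, 13, 8]


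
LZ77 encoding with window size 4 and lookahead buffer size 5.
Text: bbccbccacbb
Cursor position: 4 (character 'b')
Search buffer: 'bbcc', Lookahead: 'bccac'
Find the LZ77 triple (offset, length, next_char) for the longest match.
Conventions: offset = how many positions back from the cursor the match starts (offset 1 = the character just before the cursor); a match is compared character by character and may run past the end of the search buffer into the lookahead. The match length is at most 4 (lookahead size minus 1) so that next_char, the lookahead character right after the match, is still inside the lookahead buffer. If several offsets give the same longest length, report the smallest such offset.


Try each offset into the search buffer:
  offset=1 (pos 3, char 'c'): match length 0
  offset=2 (pos 2, char 'c'): match length 0
  offset=3 (pos 1, char 'b'): match length 3
  offset=4 (pos 0, char 'b'): match length 1
Longest match has length 3 at offset 3.
next_char = character at position 4 + 3 = 7 -> 'a'

Best match: offset=3, length=3 (matching 'bcc' starting at position 1)
LZ77 triple: (3, 3, 'a')


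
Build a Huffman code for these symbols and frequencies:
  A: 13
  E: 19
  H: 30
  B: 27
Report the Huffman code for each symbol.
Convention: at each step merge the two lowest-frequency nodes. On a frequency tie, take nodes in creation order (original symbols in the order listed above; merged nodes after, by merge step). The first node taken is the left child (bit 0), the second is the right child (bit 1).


Huffman tree construction:
Step 1: Merge A(13) + E(19) = 32
Step 2: Merge B(27) + H(30) = 57
Step 3: Merge (A+E)(32) + (B+H)(57) = 89
Read each symbol's code off the tree from the root (left child = 0, right child = 1).

Codes:
  A: 00 (length 2)
  E: 01 (length 2)
  H: 11 (length 2)
  B: 10 (length 2)
Average code length: 178/89 = 2.0000 bits/symbol


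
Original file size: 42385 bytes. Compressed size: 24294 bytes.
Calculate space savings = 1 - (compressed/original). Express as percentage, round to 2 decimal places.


ratio = compressed/original = 24294/42385 = 0.573174
savings = 1 - ratio = 1 - 0.573174 = 0.426826
as a percentage: 0.426826 * 100 = 42.68%

Space savings = 1 - 24294/42385 = 42.68%


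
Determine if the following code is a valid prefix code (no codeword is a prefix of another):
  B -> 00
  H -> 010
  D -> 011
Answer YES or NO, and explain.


Checking each pair (does one codeword prefix another?):
  B='00' vs H='010': no prefix
  B='00' vs D='011': no prefix
  H='010' vs B='00': no prefix
  H='010' vs D='011': no prefix
  D='011' vs B='00': no prefix
  D='011' vs H='010': no prefix
No violation found over all pairs.

YES -- this is a valid prefix code. No codeword is a prefix of any other codeword.


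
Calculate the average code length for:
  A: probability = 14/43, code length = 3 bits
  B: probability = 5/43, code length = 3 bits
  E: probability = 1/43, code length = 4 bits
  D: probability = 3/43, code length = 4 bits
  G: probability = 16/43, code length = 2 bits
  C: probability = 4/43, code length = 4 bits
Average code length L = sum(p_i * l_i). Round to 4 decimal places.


Weighted contributions p_i * l_i:
  A: (14/43) * 3 = 42/43
  B: (5/43) * 3 = 15/43
  E: (1/43) * 4 = 4/43
  D: (3/43) * 4 = 12/43
  G: (16/43) * 2 = 32/43
  C: (4/43) * 4 = 16/43
Sum = (42 + 15 + 4 + 12 + 32 + 16)/43 = 121/43

L = 121/43 = 2.8140 bits/symbol


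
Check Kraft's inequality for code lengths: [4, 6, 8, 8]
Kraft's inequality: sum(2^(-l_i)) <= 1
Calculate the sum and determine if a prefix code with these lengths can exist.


Sum = 2^(-4) + 2^(-6) + 2^(-8) + 2^(-8)
    = 0.0625 + 0.015625 + 0.00390625 + 0.00390625
    = 22/256 = 0.0859375
Since 0.0859375 <= 1, Kraft's inequality IS satisfied.
A prefix code with these lengths CAN exist.

Kraft sum = 0.0859375. Satisfied.


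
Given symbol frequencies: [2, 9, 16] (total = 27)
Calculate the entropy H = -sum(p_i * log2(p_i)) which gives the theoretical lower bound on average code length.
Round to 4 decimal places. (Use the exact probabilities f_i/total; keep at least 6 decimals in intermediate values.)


Per-symbol terms -p_i * log2(p_i) with p_i = f_i/27:
  p = 2/27 = 0.074074: log2(p) = -3.754888, -p*log2(p) = 0.278140
  p = 9/27 = 0.333333: log2(p) = -1.584963, -p*log2(p) = 0.528321
  p = 16/27 = 0.592593: log2(p) = -0.754888, -p*log2(p) = 0.447341
H = 0.278140 + 0.528321 + 0.447341 = 1.253802

H = 1.2538 bits/symbol


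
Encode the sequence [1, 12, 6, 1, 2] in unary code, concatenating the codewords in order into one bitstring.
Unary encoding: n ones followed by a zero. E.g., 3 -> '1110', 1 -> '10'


Encode each number as n ones followed by a terminating 0:
  1 -> 10 (2 bits)
  12 -> 1111111111110 (13 bits)
  6 -> 1111110 (7 bits)
  1 -> 10 (2 bits)
  2 -> 110 (3 bits)
Total length = 2 + 13 + 7 + 2 + 3 = 27 bits.

Unary([1, 12, 6, 1, 2]) = 101111111111110111111010110 (27 bits)


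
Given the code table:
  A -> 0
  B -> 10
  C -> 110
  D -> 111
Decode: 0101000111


Decoding:
0 -> A
10 -> B
10 -> B
0 -> A
0 -> A
111 -> D


Result: ABBAAD


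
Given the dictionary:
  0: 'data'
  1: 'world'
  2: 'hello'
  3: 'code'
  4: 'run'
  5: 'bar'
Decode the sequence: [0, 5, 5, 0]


Look up each index in the dictionary:
  0 -> 'data'
  5 -> 'bar'
  5 -> 'bar'
  0 -> 'data'

Decoded: "data bar bar data"


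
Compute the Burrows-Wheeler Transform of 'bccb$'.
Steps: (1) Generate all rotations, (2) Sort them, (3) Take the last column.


Rotations (sorted):
  0: $bccb -> last char: b
  1: b$bcc -> last char: c
  2: bccb$ -> last char: $
  3: cb$bc -> last char: c
  4: ccb$b -> last char: b


BWT = bc$cb


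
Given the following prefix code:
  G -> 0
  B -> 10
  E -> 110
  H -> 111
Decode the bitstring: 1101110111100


Decoding step by step:
Bits 110 -> E
Bits 111 -> H
Bits 0 -> G
Bits 111 -> H
Bits 10 -> B
Bits 0 -> G


Decoded message: EHGHBG


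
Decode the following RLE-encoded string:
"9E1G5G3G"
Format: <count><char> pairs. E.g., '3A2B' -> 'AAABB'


Expanding each <count><char> pair:
  9E -> 'EEEEEEEEE'
  1G -> 'G'
  5G -> 'GGGGG'
  3G -> 'GGG'

Decoded = EEEEEEEEEGGGGGGGGG


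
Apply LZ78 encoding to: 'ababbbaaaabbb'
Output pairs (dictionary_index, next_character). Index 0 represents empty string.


LZ78 encoding steps:
Dictionary: {0: ''}
Step 1: w='' (idx 0), next='a' -> output (0, 'a'), add 'a' as idx 1
Step 2: w='' (idx 0), next='b' -> output (0, 'b'), add 'b' as idx 2
Step 3: w='a' (idx 1), next='b' -> output (1, 'b'), add 'ab' as idx 3
Step 4: w='b' (idx 2), next='b' -> output (2, 'b'), add 'bb' as idx 4
Step 5: w='a' (idx 1), next='a' -> output (1, 'a'), add 'aa' as idx 5
Step 6: w='aa' (idx 5), next='b' -> output (5, 'b'), add 'aab' as idx 6
Step 7: w='bb' (idx 4), end of input -> output (4, '')


Encoded: [(0, 'a'), (0, 'b'), (1, 'b'), (2, 'b'), (1, 'a'), (5, 'b'), (4, '')]


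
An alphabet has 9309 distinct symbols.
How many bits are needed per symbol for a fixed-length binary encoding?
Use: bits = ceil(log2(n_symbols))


log2(9309) = 13.1844
Bracket: 2^13 = 8192 < 9309 <= 2^14 = 16384
So ceil(log2(9309)) = 14

bits = ceil(log2(9309)) = ceil(13.1844) = 14 bits


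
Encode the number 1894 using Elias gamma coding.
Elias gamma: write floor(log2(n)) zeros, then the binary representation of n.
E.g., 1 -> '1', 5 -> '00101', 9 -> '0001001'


num_bits = floor(log2(1894)) + 1 = 11
leading_zeros = num_bits - 1 = 10
binary(1894) = 11101100110

Elias gamma(1894) = '0000000000' + '11101100110' = 000000000011101100110 (21 bits)


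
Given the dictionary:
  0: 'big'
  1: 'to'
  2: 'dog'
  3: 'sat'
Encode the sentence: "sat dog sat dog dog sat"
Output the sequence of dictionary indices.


Look up each word in the dictionary:
  'sat' -> 3
  'dog' -> 2
  'sat' -> 3
  'dog' -> 2
  'dog' -> 2
  'sat' -> 3

Encoded: [3, 2, 3, 2, 2, 3]


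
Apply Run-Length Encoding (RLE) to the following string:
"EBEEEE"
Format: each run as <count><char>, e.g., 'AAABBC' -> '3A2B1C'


Scanning runs left to right:
  i=0: run of 'E' x 1 -> '1E'
  i=1: run of 'B' x 1 -> '1B'
  i=2: run of 'E' x 4 -> '4E'

RLE = 1E1B4E


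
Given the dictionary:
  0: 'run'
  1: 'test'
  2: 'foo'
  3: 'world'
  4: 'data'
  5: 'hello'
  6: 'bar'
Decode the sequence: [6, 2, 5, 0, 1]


Look up each index in the dictionary:
  6 -> 'bar'
  2 -> 'foo'
  5 -> 'hello'
  0 -> 'run'
  1 -> 'test'

Decoded: "bar foo hello run test"


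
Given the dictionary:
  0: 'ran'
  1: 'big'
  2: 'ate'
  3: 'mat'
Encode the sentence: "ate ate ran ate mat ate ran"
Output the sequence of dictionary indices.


Look up each word in the dictionary:
  'ate' -> 2
  'ate' -> 2
  'ran' -> 0
  'ate' -> 2
  'mat' -> 3
  'ate' -> 2
  'ran' -> 0

Encoded: [2, 2, 0, 2, 3, 2, 0]


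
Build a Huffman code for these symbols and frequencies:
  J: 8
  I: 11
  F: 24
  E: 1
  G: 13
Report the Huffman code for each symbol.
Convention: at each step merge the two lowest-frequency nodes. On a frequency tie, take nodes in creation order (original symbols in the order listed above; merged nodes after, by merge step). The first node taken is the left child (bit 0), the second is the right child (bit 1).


Huffman tree construction:
Step 1: Merge E(1) + J(8) = 9
Step 2: Merge (E+J)(9) + I(11) = 20
Step 3: Merge G(13) + ((E+J)+I)(20) = 33
Step 4: Merge F(24) + (G+((E+J)+I))(33) = 57
Read each symbol's code off the tree from the root (left child = 0, right child = 1).

Codes:
  J: 1101 (length 4)
  I: 111 (length 3)
  F: 0 (length 1)
  E: 1100 (length 4)
  G: 10 (length 2)
Average code length: 119/57 = 2.0877 bits/symbol


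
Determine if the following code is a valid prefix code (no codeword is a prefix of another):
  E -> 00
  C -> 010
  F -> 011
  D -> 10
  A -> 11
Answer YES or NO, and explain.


Checking each pair (does one codeword prefix another?):
  E='00' vs C='010': no prefix
  E='00' vs F='011': no prefix
  E='00' vs D='10': no prefix
  E='00' vs A='11': no prefix
  C='010' vs E='00': no prefix
  C='010' vs F='011': no prefix
  C='010' vs D='10': no prefix
  C='010' vs A='11': no prefix
  F='011' vs E='00': no prefix
  F='011' vs C='010': no prefix
  F='011' vs D='10': no prefix
  F='011' vs A='11': no prefix
  D='10' vs E='00': no prefix
  D='10' vs C='010': no prefix
  D='10' vs F='011': no prefix
  D='10' vs A='11': no prefix
  A='11' vs E='00': no prefix
  A='11' vs C='010': no prefix
  A='11' vs F='011': no prefix
  A='11' vs D='10': no prefix
No violation found over all pairs.

YES -- this is a valid prefix code. No codeword is a prefix of any other codeword.


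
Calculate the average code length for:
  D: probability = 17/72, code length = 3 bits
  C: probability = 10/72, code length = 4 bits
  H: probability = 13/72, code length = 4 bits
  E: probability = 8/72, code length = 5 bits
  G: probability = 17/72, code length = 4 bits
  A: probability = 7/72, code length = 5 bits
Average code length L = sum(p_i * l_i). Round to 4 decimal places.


Weighted contributions p_i * l_i:
  D: (17/72) * 3 = 51/72
  C: (10/72) * 4 = 40/72
  H: (13/72) * 4 = 52/72
  E: (8/72) * 5 = 40/72
  G: (17/72) * 4 = 68/72
  A: (7/72) * 5 = 35/72
Sum = (51 + 40 + 52 + 40 + 68 + 35)/72 = 286/72

L = 286/72 = 3.9722 bits/symbol


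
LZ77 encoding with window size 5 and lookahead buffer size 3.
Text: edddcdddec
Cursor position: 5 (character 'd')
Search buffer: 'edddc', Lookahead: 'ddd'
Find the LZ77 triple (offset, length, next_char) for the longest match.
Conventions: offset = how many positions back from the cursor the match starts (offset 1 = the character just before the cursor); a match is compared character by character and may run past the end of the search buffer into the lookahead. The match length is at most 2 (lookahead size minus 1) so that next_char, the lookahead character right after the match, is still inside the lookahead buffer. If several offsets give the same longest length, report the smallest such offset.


Try each offset into the search buffer:
  offset=1 (pos 4, char 'c'): match length 0
  offset=2 (pos 3, char 'd'): match length 1
  offset=3 (pos 2, char 'd'): match length 2
  offset=4 (pos 1, char 'd'): match length 2
  offset=5 (pos 0, char 'e'): match length 0
Longest match has length 2, found at offsets 3, 4; take the smallest, offset 3.
next_char = character at position 5 + 2 = 7 -> 'd'

Best match: offset=3, length=2 (matching 'dd' starting at position 2)
LZ77 triple: (3, 2, 'd')


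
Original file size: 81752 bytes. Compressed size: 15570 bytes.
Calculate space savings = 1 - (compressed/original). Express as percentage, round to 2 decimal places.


ratio = compressed/original = 15570/81752 = 0.190454
savings = 1 - ratio = 1 - 0.190454 = 0.809546
as a percentage: 0.809546 * 100 = 80.95%

Space savings = 1 - 15570/81752 = 80.95%


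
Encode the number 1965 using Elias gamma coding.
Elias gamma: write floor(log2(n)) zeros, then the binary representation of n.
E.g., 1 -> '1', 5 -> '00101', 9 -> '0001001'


num_bits = floor(log2(1965)) + 1 = 11
leading_zeros = num_bits - 1 = 10
binary(1965) = 11110101101

Elias gamma(1965) = '0000000000' + '11110101101' = 000000000011110101101 (21 bits)


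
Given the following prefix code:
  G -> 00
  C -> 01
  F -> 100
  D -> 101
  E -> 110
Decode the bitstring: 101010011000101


Decoding step by step:
Bits 101 -> D
Bits 01 -> C
Bits 00 -> G
Bits 110 -> E
Bits 00 -> G
Bits 101 -> D


Decoded message: DCGEGD


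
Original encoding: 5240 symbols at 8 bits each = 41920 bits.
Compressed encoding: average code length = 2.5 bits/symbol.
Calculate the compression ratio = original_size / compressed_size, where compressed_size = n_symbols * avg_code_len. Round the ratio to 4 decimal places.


original_size = n_symbols * orig_bits = 5240 * 8 = 41920 bits
compressed_size = n_symbols * avg_code_len = 5240 * 2.5 = 13100.0 bits
ratio = original_size / compressed_size = 41920 / 13100.0 = 3.2

Compression ratio = 3.2


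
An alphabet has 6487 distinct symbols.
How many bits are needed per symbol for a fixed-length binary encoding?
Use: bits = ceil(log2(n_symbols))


log2(6487) = 12.6633
Bracket: 2^12 = 4096 < 6487 <= 2^13 = 8192
So ceil(log2(6487)) = 13

bits = ceil(log2(6487)) = ceil(12.6633) = 13 bits


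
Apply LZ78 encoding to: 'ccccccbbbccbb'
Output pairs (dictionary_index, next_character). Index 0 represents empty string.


LZ78 encoding steps:
Dictionary: {0: ''}
Step 1: w='' (idx 0), next='c' -> output (0, 'c'), add 'c' as idx 1
Step 2: w='c' (idx 1), next='c' -> output (1, 'c'), add 'cc' as idx 2
Step 3: w='cc' (idx 2), next='c' -> output (2, 'c'), add 'ccc' as idx 3
Step 4: w='' (idx 0), next='b' -> output (0, 'b'), add 'b' as idx 4
Step 5: w='b' (idx 4), next='b' -> output (4, 'b'), add 'bb' as idx 5
Step 6: w='cc' (idx 2), next='b' -> output (2, 'b'), add 'ccb' as idx 6
Step 7: w='b' (idx 4), end of input -> output (4, '')


Encoded: [(0, 'c'), (1, 'c'), (2, 'c'), (0, 'b'), (4, 'b'), (2, 'b'), (4, '')]


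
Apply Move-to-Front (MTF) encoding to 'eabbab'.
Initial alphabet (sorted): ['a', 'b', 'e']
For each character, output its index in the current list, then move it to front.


MTF encoding:
'e': index 2 in ['a', 'b', 'e'] -> ['e', 'a', 'b']
'a': index 1 in ['e', 'a', 'b'] -> ['a', 'e', 'b']
'b': index 2 in ['a', 'e', 'b'] -> ['b', 'a', 'e']
'b': index 0 in ['b', 'a', 'e'] -> ['b', 'a', 'e']
'a': index 1 in ['b', 'a', 'e'] -> ['a', 'b', 'e']
'b': index 1 in ['a', 'b', 'e'] -> ['b', 'a', 'e']


Output: [2, 1, 2, 0, 1, 1]


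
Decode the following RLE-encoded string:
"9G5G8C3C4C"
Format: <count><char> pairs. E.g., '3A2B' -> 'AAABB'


Expanding each <count><char> pair:
  9G -> 'GGGGGGGGG'
  5G -> 'GGGGG'
  8C -> 'CCCCCCCC'
  3C -> 'CCC'
  4C -> 'CCCC'

Decoded = GGGGGGGGGGGGGGCCCCCCCCCCCCCCC


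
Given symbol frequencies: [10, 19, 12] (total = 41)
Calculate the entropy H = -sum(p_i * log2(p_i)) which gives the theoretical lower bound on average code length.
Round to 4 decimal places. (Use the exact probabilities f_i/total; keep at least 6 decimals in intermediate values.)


Per-symbol terms -p_i * log2(p_i) with p_i = f_i/41:
  p = 10/41 = 0.243902: log2(p) = -2.035624, -p*log2(p) = 0.496494
  p = 19/41 = 0.463415: log2(p) = -1.109624, -p*log2(p) = 0.514216
  p = 12/41 = 0.292683: log2(p) = -1.772590, -p*log2(p) = 0.518807
H = 0.496494 + 0.514216 + 0.518807 = 1.529517

H = 1.5295 bits/symbol


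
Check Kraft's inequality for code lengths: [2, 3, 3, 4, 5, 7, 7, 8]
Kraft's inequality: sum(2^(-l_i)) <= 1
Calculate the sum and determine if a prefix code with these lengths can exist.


Sum = 2^(-2) + 2^(-3) + 2^(-3) + 2^(-4) + 2^(-5) + 2^(-7) + 2^(-7) + 2^(-8)
    = 0.25 + 0.125 + 0.125 + 0.0625 + 0.03125 + 0.0078125 + 0.0078125 + 0.00390625
    = 157/256 = 0.61328125
Since 0.61328125 <= 1, Kraft's inequality IS satisfied.
A prefix code with these lengths CAN exist.

Kraft sum = 0.61328125. Satisfied.


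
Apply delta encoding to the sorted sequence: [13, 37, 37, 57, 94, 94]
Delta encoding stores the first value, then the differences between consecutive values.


First value: 13
Deltas:
  37 - 13 = 24
  37 - 37 = 0
  57 - 37 = 20
  94 - 57 = 37
  94 - 94 = 0


Delta encoded: [13, 24, 0, 20, 37, 0]


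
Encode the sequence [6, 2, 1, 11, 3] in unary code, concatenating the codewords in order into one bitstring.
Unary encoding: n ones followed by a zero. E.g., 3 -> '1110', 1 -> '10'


Encode each number as n ones followed by a terminating 0:
  6 -> 1111110 (7 bits)
  2 -> 110 (3 bits)
  1 -> 10 (2 bits)
  11 -> 111111111110 (12 bits)
  3 -> 1110 (4 bits)
Total length = 7 + 3 + 2 + 12 + 4 = 28 bits.

Unary([6, 2, 1, 11, 3]) = 1111110110101111111111101110 (28 bits)


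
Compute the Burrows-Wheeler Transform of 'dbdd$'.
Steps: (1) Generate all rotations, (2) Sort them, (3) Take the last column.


Rotations (sorted):
  0: $dbdd -> last char: d
  1: bdd$d -> last char: d
  2: d$dbd -> last char: d
  3: dbdd$ -> last char: $
  4: dd$db -> last char: b


BWT = ddd$b


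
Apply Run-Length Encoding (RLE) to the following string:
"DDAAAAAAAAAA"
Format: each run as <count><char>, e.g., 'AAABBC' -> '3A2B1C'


Scanning runs left to right:
  i=0: run of 'D' x 2 -> '2D'
  i=2: run of 'A' x 10 -> '10A'

RLE = 2D10A


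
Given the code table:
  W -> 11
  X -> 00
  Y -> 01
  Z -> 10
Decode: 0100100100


Decoding:
01 -> Y
00 -> X
10 -> Z
01 -> Y
00 -> X


Result: YXZYX


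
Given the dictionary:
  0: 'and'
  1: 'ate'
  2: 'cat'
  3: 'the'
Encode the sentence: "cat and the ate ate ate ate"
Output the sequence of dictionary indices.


Look up each word in the dictionary:
  'cat' -> 2
  'and' -> 0
  'the' -> 3
  'ate' -> 1
  'ate' -> 1
  'ate' -> 1
  'ate' -> 1

Encoded: [2, 0, 3, 1, 1, 1, 1]


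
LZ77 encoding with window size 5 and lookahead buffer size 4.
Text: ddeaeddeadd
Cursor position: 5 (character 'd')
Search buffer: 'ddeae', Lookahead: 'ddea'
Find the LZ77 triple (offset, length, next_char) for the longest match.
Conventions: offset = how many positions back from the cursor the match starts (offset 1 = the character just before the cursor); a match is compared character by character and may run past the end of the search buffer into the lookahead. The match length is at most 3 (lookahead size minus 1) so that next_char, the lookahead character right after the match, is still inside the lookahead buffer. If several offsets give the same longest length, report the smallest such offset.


Try each offset into the search buffer:
  offset=1 (pos 4, char 'e'): match length 0
  offset=2 (pos 3, char 'a'): match length 0
  offset=3 (pos 2, char 'e'): match length 0
  offset=4 (pos 1, char 'd'): match length 1
  offset=5 (pos 0, char 'd'): match length 3
Longest match has length 3 at offset 5.
next_char = character at position 5 + 3 = 8 -> 'a'

Best match: offset=5, length=3 (matching 'dde' starting at position 0)
LZ77 triple: (5, 3, 'a')


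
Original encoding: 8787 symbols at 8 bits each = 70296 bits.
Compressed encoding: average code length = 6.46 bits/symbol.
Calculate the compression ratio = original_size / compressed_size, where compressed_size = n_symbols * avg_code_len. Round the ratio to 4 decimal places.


original_size = n_symbols * orig_bits = 8787 * 8 = 70296 bits
compressed_size = n_symbols * avg_code_len = 8787 * 6.46 = 56764.02 bits
ratio = original_size / compressed_size = 70296 / 56764.02 = 1.2384

Compression ratio = 1.2384


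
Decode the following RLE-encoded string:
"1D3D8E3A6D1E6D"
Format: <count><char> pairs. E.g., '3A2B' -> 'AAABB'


Expanding each <count><char> pair:
  1D -> 'D'
  3D -> 'DDD'
  8E -> 'EEEEEEEE'
  3A -> 'AAA'
  6D -> 'DDDDDD'
  1E -> 'E'
  6D -> 'DDDDDD'

Decoded = DDDDEEEEEEEEAAADDDDDDEDDDDDD


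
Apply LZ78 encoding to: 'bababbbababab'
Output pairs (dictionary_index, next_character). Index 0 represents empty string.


LZ78 encoding steps:
Dictionary: {0: ''}
Step 1: w='' (idx 0), next='b' -> output (0, 'b'), add 'b' as idx 1
Step 2: w='' (idx 0), next='a' -> output (0, 'a'), add 'a' as idx 2
Step 3: w='b' (idx 1), next='a' -> output (1, 'a'), add 'ba' as idx 3
Step 4: w='b' (idx 1), next='b' -> output (1, 'b'), add 'bb' as idx 4
Step 5: w='ba' (idx 3), next='b' -> output (3, 'b'), add 'bab' as idx 5
Step 6: w='a' (idx 2), next='b' -> output (2, 'b'), add 'ab' as idx 6
Step 7: w='ab' (idx 6), end of input -> output (6, '')


Encoded: [(0, 'b'), (0, 'a'), (1, 'a'), (1, 'b'), (3, 'b'), (2, 'b'), (6, '')]


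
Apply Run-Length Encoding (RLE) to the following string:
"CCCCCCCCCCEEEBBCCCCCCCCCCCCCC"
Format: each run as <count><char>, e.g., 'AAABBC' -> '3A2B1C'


Scanning runs left to right:
  i=0: run of 'C' x 10 -> '10C'
  i=10: run of 'E' x 3 -> '3E'
  i=13: run of 'B' x 2 -> '2B'
  i=15: run of 'C' x 14 -> '14C'

RLE = 10C3E2B14C
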